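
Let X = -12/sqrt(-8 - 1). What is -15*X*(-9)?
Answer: 540*I ≈ 540.0*I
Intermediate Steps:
X = 4*I (X = -12*(-I/3) = -(-4)*I = 4*I ≈ 4.0*I)
-15*X*(-9) = -60*I*(-9) = 540*I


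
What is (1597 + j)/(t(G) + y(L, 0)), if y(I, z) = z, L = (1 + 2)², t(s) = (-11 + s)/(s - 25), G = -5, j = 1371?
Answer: 5565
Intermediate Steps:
t(s) = (-11 + s)/(-25 + s)
L = 9 (L = 3² = 9)
(1597 + j)/(t(G) + y(L, 0)) = (1597 + 1371)/((-11 - 5)/(-25 - 5) + 0) = 2968/(-16/(-30) + 0) = 2968/(-1/30*(-16) + 0) = 2968/(8/15 + 0) = 2968/(8/15) = 2968*(15/8) = 5565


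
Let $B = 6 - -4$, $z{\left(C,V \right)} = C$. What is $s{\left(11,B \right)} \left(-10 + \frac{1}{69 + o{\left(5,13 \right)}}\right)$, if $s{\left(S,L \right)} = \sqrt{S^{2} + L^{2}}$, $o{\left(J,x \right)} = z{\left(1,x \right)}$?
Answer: $- \frac{699 \sqrt{221}}{70} \approx -148.45$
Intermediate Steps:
$o{\left(J,x \right)} = 1$
$B = 10$ ($B = 6 + 4 = 10$)
$s{\left(S,L \right)} = \sqrt{L^{2} + S^{2}}$
$s{\left(11,B \right)} \left(-10 + \frac{1}{69 + o{\left(5,13 \right)}}\right) = \sqrt{10^{2} + 11^{2}} \left(-10 + \frac{1}{69 + 1}\right) = \sqrt{100 + 121} \left(-10 + \frac{1}{70}\right) = \sqrt{221} \left(-10 + \frac{1}{70}\right) = \sqrt{221} \left(- \frac{699}{70}\right) = - \frac{699 \sqrt{221}}{70}$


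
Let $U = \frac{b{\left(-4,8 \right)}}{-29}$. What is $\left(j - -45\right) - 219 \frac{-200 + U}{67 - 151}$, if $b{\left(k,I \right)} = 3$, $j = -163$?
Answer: $- \frac{74205}{116} \approx -639.7$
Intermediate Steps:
$U = - \frac{3}{29}$ ($U = \frac{3}{-29} = 3 \left(- \frac{1}{29}\right) = - \frac{3}{29} \approx -0.10345$)
$\left(j - -45\right) - 219 \frac{-200 + U}{67 - 151} = \left(-163 - -45\right) - 219 \frac{-200 - \frac{3}{29}}{67 - 151} = \left(-163 + 45\right) - 219 \left(- \frac{5803}{29 \left(67 - 151\right)}\right) = -118 - 219 \left(- \frac{5803}{29 \left(67 - 151\right)}\right) = -118 - 219 \left(- \frac{5803}{29 \left(-84\right)}\right) = -118 - 219 \left(\left(- \frac{5803}{29}\right) \left(- \frac{1}{84}\right)\right) = -118 - \frac{60517}{116} = - \frac{74205}{116}$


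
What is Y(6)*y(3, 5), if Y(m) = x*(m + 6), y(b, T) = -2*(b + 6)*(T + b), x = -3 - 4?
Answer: 12096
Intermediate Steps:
x = -7
y(b, T) = -2*(6 + b)*(T + b)
Y(m) = -42 - 7*m (Y(m) = -7*(m + 6) = -7*(6 + m) = -42 - 7*m)
Y(6)*y(3, 5) = (-42 - 7*6)*(-12*5 - 12*3 - 2*3**2 - 2*5*3) = (-42 - 42)*(-60 - 36 - 2*9 - 30) = -84*(-60 - 36 - 18 - 30) = -84*(-144) = 12096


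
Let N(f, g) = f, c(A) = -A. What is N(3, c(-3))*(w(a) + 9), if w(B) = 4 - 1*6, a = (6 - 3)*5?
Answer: 21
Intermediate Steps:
a = 15 (a = 3*5 = 15)
w(B) = -2 (w(B) = 4 - 6 = -2)
N(3, c(-3))*(w(a) + 9) = 3*(-2 + 9) = 3*7 = 21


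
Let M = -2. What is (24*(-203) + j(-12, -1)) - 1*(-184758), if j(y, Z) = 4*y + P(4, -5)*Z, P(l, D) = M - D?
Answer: 179835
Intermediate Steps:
P(l, D) = -2 - D
j(y, Z) = 3*Z + 4*y (j(y, Z) = 4*y + (-2 - 1*(-5))*Z = 4*y + (-2 + 5)*Z = 4*y + 3*Z = 3*Z + 4*y)
(24*(-203) + j(-12, -1)) - 1*(-184758) = (24*(-203) + (3*(-1) + 4*(-12))) - 1*(-184758) = (-4872 + (-3 - 48)) + 184758 = (-4872 - 51) + 184758 = -4923 + 184758 = 179835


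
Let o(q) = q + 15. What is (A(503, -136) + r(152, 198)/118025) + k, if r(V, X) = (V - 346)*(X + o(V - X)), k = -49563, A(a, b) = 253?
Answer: -5819845148/118025 ≈ -49310.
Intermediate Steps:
o(q) = 15 + q
r(V, X) = (-346 + V)*(15 + V) (r(V, X) = (V - 346)*(X + (15 + (V - X))) = (-346 + V)*(X + (15 + V - X)) = (-346 + V)*(15 + V))
(A(503, -136) + r(152, 198)/118025) + k = (253 + (-5190 + 152² - 331*152)/118025) - 49563 = (253 + (-5190 + 23104 - 50312)*(1/118025)) - 49563 = (253 - 32398*1/118025) - 49563 = (253 - 32398/118025) - 49563 = 29827927/118025 - 49563 = -5819845148/118025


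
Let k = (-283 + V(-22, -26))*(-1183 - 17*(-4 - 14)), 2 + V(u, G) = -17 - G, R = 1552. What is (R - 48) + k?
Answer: 243556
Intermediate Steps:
V(u, G) = -19 - G (V(u, G) = -2 + (-17 - G) = -19 - G)
k = 242052 (k = (-283 + (-19 - 1*(-26)))*(-1183 - 17*(-4 - 14)) = (-283 + (-19 + 26))*(-1183 - 17*(-18)) = (-283 + 7)*(-1183 + 306) = -276*(-877) = 242052)
(R - 48) + k = (1552 - 48) + 242052 = 1504 + 242052 = 243556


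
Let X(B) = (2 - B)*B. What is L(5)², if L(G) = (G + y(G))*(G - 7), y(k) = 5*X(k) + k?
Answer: 16900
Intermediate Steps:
X(B) = B*(2 - B)
y(k) = k + 5*k*(2 - k) (y(k) = 5*(k*(2 - k)) + k = 5*k*(2 - k) + k = k + 5*k*(2 - k))
L(G) = (-7 + G)*(G + G*(11 - 5*G)) (L(G) = (G + G*(11 - 5*G))*(G - 7) = (G + G*(11 - 5*G))*(-7 + G) = (-7 + G)*(G + G*(11 - 5*G)))
L(5)² = (5*(-84 - 5*5² + 47*5))² = (5*(-84 - 5*25 + 235))² = (5*(-84 - 125 + 235))² = (5*26)² = 130² = 16900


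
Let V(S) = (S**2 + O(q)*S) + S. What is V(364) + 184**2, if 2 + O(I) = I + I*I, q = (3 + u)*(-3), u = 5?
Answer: 366916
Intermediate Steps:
q = -24 (q = (3 + 5)*(-3) = 8*(-3) = -24)
O(I) = -2 + I + I**2 (O(I) = -2 + (I + I*I) = -2 + (I + I**2) = -2 + I + I**2)
V(S) = S**2 + 551*S (V(S) = (S**2 + (-2 - 24 + (-24)**2)*S) + S = (S**2 + (-2 - 24 + 576)*S) + S = (S**2 + 550*S) + S = S**2 + 551*S)
V(364) + 184**2 = 364*(551 + 364) + 184**2 = 364*915 + 33856 = 333060 + 33856 = 366916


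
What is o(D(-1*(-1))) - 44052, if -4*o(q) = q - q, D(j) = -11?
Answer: -44052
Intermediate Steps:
o(q) = 0 (o(q) = -(q - q)/4 = -1/4*0 = 0)
o(D(-1*(-1))) - 44052 = 0 - 44052 = -44052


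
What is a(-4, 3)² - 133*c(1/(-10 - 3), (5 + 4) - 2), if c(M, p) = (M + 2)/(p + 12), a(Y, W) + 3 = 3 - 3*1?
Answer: -58/13 ≈ -4.4615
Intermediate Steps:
a(Y, W) = -3 (a(Y, W) = -3 + (3 - 3*1) = -3 + (3 - 3) = -3 + 0 = -3)
c(M, p) = (2 + M)/(12 + p)
a(-4, 3)² - 133*c(1/(-10 - 3), (5 + 4) - 2) = (-3)² - 133*(2 + 1/(-10 - 3))/(12 + ((5 + 4) - 2)) = 9 - 133*(2 + 1/(-13))/(12 + (9 - 2)) = 9 - 133*(2 - 1/13)/(12 + 7) = 9 - 133*25/(19*13) = 9 - 7*25/13 = 9 - 133*25/247 = 9 - 175/13 = -58/13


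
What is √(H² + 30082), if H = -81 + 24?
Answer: √33331 ≈ 182.57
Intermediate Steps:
H = -57
√(H² + 30082) = √((-57)² + 30082) = √(3249 + 30082) = √33331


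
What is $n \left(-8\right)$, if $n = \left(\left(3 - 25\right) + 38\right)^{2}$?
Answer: $-2048$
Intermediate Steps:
$n = 256$ ($n = \left(\left(3 - 25\right) + 38\right)^{2} = \left(-22 + 38\right)^{2} = 16^{2} = 256$)
$n \left(-8\right) = 256 \left(-8\right) = -2048$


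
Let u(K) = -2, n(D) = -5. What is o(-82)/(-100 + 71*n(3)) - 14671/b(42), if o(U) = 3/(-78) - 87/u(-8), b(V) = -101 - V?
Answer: 1333818/13013 ≈ 102.50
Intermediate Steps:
o(U) = 565/13 (o(U) = 3/(-78) - 87/(-2) = 3*(-1/78) - 87*(-½) = -1/26 + 87/2 = 565/13)
o(-82)/(-100 + 71*n(3)) - 14671/b(42) = 565/(13*(-100 + 71*(-5))) - 14671/(-101 - 1*42) = 565/(13*(-100 - 355)) - 14671/(-101 - 42) = (565/13)/(-455) - 14671/(-143) = (565/13)*(-1/455) - 14671*(-1/143) = -113/1183 + 14671/143 = 1333818/13013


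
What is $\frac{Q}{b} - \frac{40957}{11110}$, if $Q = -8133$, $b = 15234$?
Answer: $- \frac{59524714}{14104145} \approx -4.2204$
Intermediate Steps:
$\frac{Q}{b} - \frac{40957}{11110} = - \frac{8133}{15234} - \frac{40957}{11110} = \left(-8133\right) \frac{1}{15234} - \frac{40957}{11110} = - \frac{2711}{5078} - \frac{40957}{11110} = - \frac{59524714}{14104145}$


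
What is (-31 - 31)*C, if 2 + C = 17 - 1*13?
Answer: -124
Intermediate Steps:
C = 2 (C = -2 + (17 - 1*13) = -2 + (17 - 13) = -2 + 4 = 2)
(-31 - 31)*C = (-31 - 31)*2 = -62*2 = -124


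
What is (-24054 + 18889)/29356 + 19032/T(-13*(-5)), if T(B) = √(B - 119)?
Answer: -5165/29356 - 3172*I*√6/3 ≈ -0.17594 - 2589.9*I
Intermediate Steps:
T(B) = √(-119 + B)
(-24054 + 18889)/29356 + 19032/T(-13*(-5)) = (-24054 + 18889)/29356 + 19032/(√(-119 - 13*(-5))) = -5165*1/29356 + 19032/(√(-119 + 65)) = -5165/29356 + 19032/(√(-54)) = -5165/29356 + 19032/((3*I*√6)) = -5165/29356 + 19032*(-I*√6/18) = -5165/29356 - 3172*I*√6/3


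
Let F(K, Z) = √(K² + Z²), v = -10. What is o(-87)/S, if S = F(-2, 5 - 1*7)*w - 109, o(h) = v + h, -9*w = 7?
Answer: 856413/961969 - 12222*√2/961969 ≈ 0.87230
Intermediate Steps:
w = -7/9 (w = -⅑*7 = -7/9 ≈ -0.77778)
o(h) = -10 + h
S = -109 - 14*√2/9 (S = √((-2)² + (5 - 1*7)²)*(-7/9) - 109 = √(4 + (5 - 7)²)*(-7/9) - 109 = √(4 + (-2)²)*(-7/9) - 109 = √(4 + 4)*(-7/9) - 109 = √8*(-7/9) - 109 = (2*√2)*(-7/9) - 109 = -14*√2/9 - 109 = -109 - 14*√2/9 ≈ -111.20)
o(-87)/S = (-10 - 87)/(-109 - 14*√2/9) = -97/(-109 - 14*√2/9)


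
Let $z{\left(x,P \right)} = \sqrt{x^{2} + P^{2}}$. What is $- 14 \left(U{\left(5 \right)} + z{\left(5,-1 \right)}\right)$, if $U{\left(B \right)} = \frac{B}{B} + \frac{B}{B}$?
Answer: $-28 - 14 \sqrt{26} \approx -99.386$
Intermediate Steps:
$U{\left(B \right)} = 2$ ($U{\left(B \right)} = 1 + 1 = 2$)
$z{\left(x,P \right)} = \sqrt{P^{2} + x^{2}}$
$- 14 \left(U{\left(5 \right)} + z{\left(5,-1 \right)}\right) = - 14 \left(2 + \sqrt{\left(-1\right)^{2} + 5^{2}}\right) = - 14 \left(2 + \sqrt{1 + 25}\right) = - 14 \left(2 + \sqrt{26}\right) = -28 - 14 \sqrt{26}$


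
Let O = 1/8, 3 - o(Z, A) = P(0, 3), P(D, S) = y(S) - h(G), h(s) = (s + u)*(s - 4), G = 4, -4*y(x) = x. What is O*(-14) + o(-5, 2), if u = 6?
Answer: 2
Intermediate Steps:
y(x) = -x/4
h(s) = (-4 + s)*(6 + s) (h(s) = (s + 6)*(s - 4) = (6 + s)*(-4 + s) = (-4 + s)*(6 + s))
P(D, S) = -S/4 (P(D, S) = -S/4 - (-24 + 4**2 + 2*4) = -S/4 - (-24 + 16 + 8) = -S/4 - 1*0 = -S/4 + 0 = -S/4)
o(Z, A) = 15/4 (o(Z, A) = 3 - (-1)*3/4 = 3 - 1*(-3/4) = 3 + 3/4 = 15/4)
O = 1/8 ≈ 0.12500
O*(-14) + o(-5, 2) = (1/8)*(-14) + 15/4 = -7/4 + 15/4 = 2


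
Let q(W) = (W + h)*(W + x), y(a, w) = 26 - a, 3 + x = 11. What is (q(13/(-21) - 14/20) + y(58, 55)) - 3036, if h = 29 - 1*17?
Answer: -132151871/44100 ≈ -2996.6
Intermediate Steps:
x = 8 (x = -3 + 11 = 8)
h = 12 (h = 29 - 17 = 12)
q(W) = (8 + W)*(12 + W) (q(W) = (W + 12)*(W + 8) = (12 + W)*(8 + W) = (8 + W)*(12 + W))
(q(13/(-21) - 14/20) + y(58, 55)) - 3036 = ((96 + (13/(-21) - 14/20)² + 20*(13/(-21) - 14/20)) + (26 - 1*58)) - 3036 = ((96 + (13*(-1/21) - 14*1/20)² + 20*(13*(-1/21) - 14*1/20)) + (26 - 58)) - 3036 = ((96 + (-13/21 - 7/10)² + 20*(-13/21 - 7/10)) - 32) - 3036 = ((96 + (-277/210)² + 20*(-277/210)) - 32) - 3036 = ((96 + 76729/44100 - 554/21) - 32) - 3036 = (3146929/44100 - 32) - 3036 = 1735729/44100 - 3036 = -132151871/44100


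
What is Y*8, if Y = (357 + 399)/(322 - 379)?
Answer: -2016/19 ≈ -106.11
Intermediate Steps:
Y = -252/19 (Y = 756/(-57) = 756*(-1/57) = -252/19 ≈ -13.263)
Y*8 = -252/19*8 = -2016/19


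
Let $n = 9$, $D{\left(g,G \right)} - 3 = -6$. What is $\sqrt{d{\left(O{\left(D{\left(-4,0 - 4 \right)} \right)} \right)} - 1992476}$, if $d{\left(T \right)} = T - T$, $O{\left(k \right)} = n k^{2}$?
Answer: $2 i \sqrt{498119} \approx 1411.6 i$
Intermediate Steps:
$D{\left(g,G \right)} = -3$ ($D{\left(g,G \right)} = 3 - 6 = -3$)
$O{\left(k \right)} = 9 k^{2}$
$d{\left(T \right)} = 0$
$\sqrt{d{\left(O{\left(D{\left(-4,0 - 4 \right)} \right)} \right)} - 1992476} = \sqrt{0 - 1992476} = \sqrt{-1992476} = 2 i \sqrt{498119}$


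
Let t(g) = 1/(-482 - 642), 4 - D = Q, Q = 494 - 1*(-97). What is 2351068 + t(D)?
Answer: 2642600431/1124 ≈ 2.3511e+6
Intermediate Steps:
Q = 591 (Q = 494 + 97 = 591)
D = -587 (D = 4 - 1*591 = 4 - 591 = -587)
t(g) = -1/1124 (t(g) = 1/(-1124) = -1/1124)
2351068 + t(D) = 2351068 - 1/1124 = 2642600431/1124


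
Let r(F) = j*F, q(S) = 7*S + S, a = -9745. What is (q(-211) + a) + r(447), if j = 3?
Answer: -10092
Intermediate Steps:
q(S) = 8*S
r(F) = 3*F
(q(-211) + a) + r(447) = (8*(-211) - 9745) + 3*447 = (-1688 - 9745) + 1341 = -11433 + 1341 = -10092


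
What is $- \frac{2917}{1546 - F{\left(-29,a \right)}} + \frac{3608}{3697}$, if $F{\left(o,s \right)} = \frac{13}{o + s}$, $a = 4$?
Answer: $- \frac{130107621}{142937111} \approx -0.91024$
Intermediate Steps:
$- \frac{2917}{1546 - F{\left(-29,a \right)}} + \frac{3608}{3697} = - \frac{2917}{1546 - \frac{13}{-29 + 4}} + \frac{3608}{3697} = - \frac{2917}{1546 - \frac{13}{-25}} + 3608 \cdot \frac{1}{3697} = - \frac{2917}{1546 - 13 \left(- \frac{1}{25}\right)} + \frac{3608}{3697} = - \frac{2917}{1546 - - \frac{13}{25}} + \frac{3608}{3697} = - \frac{2917}{1546 + \frac{13}{25}} + \frac{3608}{3697} = - \frac{2917}{\frac{38663}{25}} + \frac{3608}{3697} = \left(-2917\right) \frac{25}{38663} + \frac{3608}{3697} = - \frac{72925}{38663} + \frac{3608}{3697} = - \frac{130107621}{142937111}$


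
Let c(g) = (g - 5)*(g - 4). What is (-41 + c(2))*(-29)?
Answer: 1015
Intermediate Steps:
c(g) = (-5 + g)*(-4 + g)
(-41 + c(2))*(-29) = (-41 + (20 + 2² - 9*2))*(-29) = (-41 + (20 + 4 - 18))*(-29) = (-41 + 6)*(-29) = -35*(-29) = 1015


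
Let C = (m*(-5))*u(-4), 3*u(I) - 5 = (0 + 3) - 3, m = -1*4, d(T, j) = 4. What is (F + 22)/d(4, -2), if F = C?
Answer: 83/6 ≈ 13.833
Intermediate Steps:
m = -4
u(I) = 5/3 (u(I) = 5/3 + ((0 + 3) - 3)/3 = 5/3 + (3 - 3)/3 = 5/3 + (⅓)*0 = 5/3 + 0 = 5/3)
C = 100/3 (C = -4*(-5)*(5/3) = 20*(5/3) = 100/3 ≈ 33.333)
F = 100/3 ≈ 33.333
(F + 22)/d(4, -2) = (100/3 + 22)/4 = (166/3)*(¼) = 83/6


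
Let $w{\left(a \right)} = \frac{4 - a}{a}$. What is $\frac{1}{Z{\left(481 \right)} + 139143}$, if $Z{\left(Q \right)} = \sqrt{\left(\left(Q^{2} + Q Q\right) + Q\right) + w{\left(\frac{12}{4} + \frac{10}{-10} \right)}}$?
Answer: $\frac{139143}{19360311245} - \frac{2 \sqrt{115801}}{19360311245} \approx 7.1519 \cdot 10^{-6}$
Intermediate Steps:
$w{\left(a \right)} = \frac{4 - a}{a}$
$Z{\left(Q \right)} = \sqrt{1 + Q + 2 Q^{2}}$ ($Z{\left(Q \right)} = \sqrt{\left(\left(Q^{2} + Q Q\right) + Q\right) + \frac{4 - \left(\frac{12}{4} + \frac{10}{-10}\right)}{\frac{12}{4} + \frac{10}{-10}}} = \sqrt{\left(\left(Q^{2} + Q^{2}\right) + Q\right) + \frac{4 - \left(12 \cdot \frac{1}{4} + 10 \left(- \frac{1}{10}\right)\right)}{12 \cdot \frac{1}{4} + 10 \left(- \frac{1}{10}\right)}} = \sqrt{\left(2 Q^{2} + Q\right) + \frac{4 - \left(3 - 1\right)}{3 - 1}} = \sqrt{\left(Q + 2 Q^{2}\right) + \frac{4 - 2}{2}} = \sqrt{\left(Q + 2 Q^{2}\right) + \frac{1}{2} \cdot 2} = \sqrt{\left(Q + 2 Q^{2}\right) + 1} = \sqrt{1 + Q + 2 Q^{2}}$)
$\frac{1}{Z{\left(481 \right)} + 139143} = \frac{1}{\sqrt{1 + 481 + 2 \cdot 481^{2}} + 139143} = \frac{1}{\sqrt{1 + 481 + 2 \cdot 231361} + 139143} = \frac{1}{\sqrt{1 + 481 + 462722} + 139143} = \frac{1}{\sqrt{463204} + 139143} = \frac{1}{2 \sqrt{115801} + 139143} = \frac{1}{139143 + 2 \sqrt{115801}}$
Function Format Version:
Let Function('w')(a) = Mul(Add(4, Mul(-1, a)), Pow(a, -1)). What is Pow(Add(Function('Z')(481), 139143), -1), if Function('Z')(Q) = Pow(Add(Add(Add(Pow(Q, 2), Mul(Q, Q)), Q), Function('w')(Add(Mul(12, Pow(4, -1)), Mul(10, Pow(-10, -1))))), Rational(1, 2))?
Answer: Add(Rational(139143, 19360311245), Mul(Rational(-2, 19360311245), Pow(115801, Rational(1, 2)))) ≈ 7.1519e-6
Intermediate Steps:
Function('w')(a) = Mul(Pow(a, -1), Add(4, Mul(-1, a)))
Function('Z')(Q) = Pow(Add(1, Q, Mul(2, Pow(Q, 2))), Rational(1, 2)) (Function('Z')(Q) = Pow(Add(Add(Add(Pow(Q, 2), Mul(Q, Q)), Q), Mul(Pow(Add(Mul(12, Pow(4, -1)), Mul(10, Pow(-10, -1))), -1), Add(4, Mul(-1, Add(Mul(12, Pow(4, -1)), Mul(10, Pow(-10, -1))))))), Rational(1, 2)) = Pow(Add(Add(Add(Pow(Q, 2), Pow(Q, 2)), Q), Mul(Pow(Add(Mul(12, Rational(1, 4)), Mul(10, Rational(-1, 10))), -1), Add(4, Mul(-1, Add(Mul(12, Rational(1, 4)), Mul(10, Rational(-1, 10))))))), Rational(1, 2)) = Pow(Add(Add(Mul(2, Pow(Q, 2)), Q), Mul(Pow(Add(3, -1), -1), Add(4, Mul(-1, Add(3, -1))))), Rational(1, 2)) = Pow(Add(Add(Q, Mul(2, Pow(Q, 2))), Mul(Pow(2, -1), Add(4, Mul(-1, 2)))), Rational(1, 2)) = Pow(Add(Add(Q, Mul(2, Pow(Q, 2))), Mul(Rational(1, 2), Add(4, -2))), Rational(1, 2)) = Pow(Add(Add(Q, Mul(2, Pow(Q, 2))), Mul(Rational(1, 2), 2)), Rational(1, 2)) = Pow(Add(Add(Q, Mul(2, Pow(Q, 2))), 1), Rational(1, 2)) = Pow(Add(1, Q, Mul(2, Pow(Q, 2))), Rational(1, 2)))
Pow(Add(Function('Z')(481), 139143), -1) = Pow(Add(Pow(Add(1, 481, Mul(2, Pow(481, 2))), Rational(1, 2)), 139143), -1) = Pow(Add(Pow(Add(1, 481, Mul(2, 231361)), Rational(1, 2)), 139143), -1) = Pow(Add(Pow(Add(1, 481, 462722), Rational(1, 2)), 139143), -1) = Pow(Add(Pow(463204, Rational(1, 2)), 139143), -1) = Pow(Add(Mul(2, Pow(115801, Rational(1, 2))), 139143), -1) = Pow(Add(139143, Mul(2, Pow(115801, Rational(1, 2)))), -1)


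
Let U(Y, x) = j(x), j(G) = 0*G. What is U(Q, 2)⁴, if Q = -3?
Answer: 0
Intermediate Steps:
j(G) = 0
U(Y, x) = 0
U(Q, 2)⁴ = 0⁴ = 0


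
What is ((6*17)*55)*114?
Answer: 639540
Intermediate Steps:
((6*17)*55)*114 = (102*55)*114 = 5610*114 = 639540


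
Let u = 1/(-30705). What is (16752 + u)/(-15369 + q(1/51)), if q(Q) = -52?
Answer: -514370159/473501805 ≈ -1.0863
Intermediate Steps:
u = -1/30705 ≈ -3.2568e-5
(16752 + u)/(-15369 + q(1/51)) = (16752 - 1/30705)/(-15369 - 52) = (514370159/30705)/(-15421) = (514370159/30705)*(-1/15421) = -514370159/473501805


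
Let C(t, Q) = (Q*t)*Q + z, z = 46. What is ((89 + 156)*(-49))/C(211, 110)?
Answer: -12005/2553146 ≈ -0.0047020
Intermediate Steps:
C(t, Q) = 46 + t*Q² (C(t, Q) = (Q*t)*Q + 46 = t*Q² + 46 = 46 + t*Q²)
((89 + 156)*(-49))/C(211, 110) = ((89 + 156)*(-49))/(46 + 211*110²) = (245*(-49))/(46 + 211*12100) = -12005/(46 + 2553100) = -12005/2553146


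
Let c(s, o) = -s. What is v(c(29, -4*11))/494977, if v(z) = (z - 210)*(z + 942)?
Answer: -218207/494977 ≈ -0.44084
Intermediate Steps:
v(z) = (-210 + z)*(942 + z)
v(c(29, -4*11))/494977 = (-197820 + (-1*29)² + 732*(-1*29))/494977 = (-197820 + (-29)² + 732*(-29))*(1/494977) = (-197820 + 841 - 21228)*(1/494977) = -218207*1/494977 = -218207/494977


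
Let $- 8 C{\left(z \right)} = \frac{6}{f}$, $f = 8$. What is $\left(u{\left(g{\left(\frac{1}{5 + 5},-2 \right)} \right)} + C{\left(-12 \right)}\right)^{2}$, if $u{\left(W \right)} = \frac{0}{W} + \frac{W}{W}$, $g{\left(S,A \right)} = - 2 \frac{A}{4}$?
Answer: $\frac{841}{1024} \approx 0.82129$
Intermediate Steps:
$g{\left(S,A \right)} = - \frac{A}{2}$ ($g{\left(S,A \right)} = - 2 A \frac{1}{4} = - 2 \frac{A}{4} = - \frac{A}{2}$)
$u{\left(W \right)} = 1$ ($u{\left(W \right)} = 0 + 1 = 1$)
$C{\left(z \right)} = - \frac{3}{32}$ ($C{\left(z \right)} = - \frac{6 \cdot \frac{1}{8}}{8} = \left(- \frac{1}{8}\right) \frac{3}{4} = - \frac{3}{32}$)
$\left(u{\left(g{\left(\frac{1}{5 + 5},-2 \right)} \right)} + C{\left(-12 \right)}\right)^{2} = \left(1 - \frac{3}{32}\right)^{2} = \left(\frac{29}{32}\right)^{2} = \frac{841}{1024}$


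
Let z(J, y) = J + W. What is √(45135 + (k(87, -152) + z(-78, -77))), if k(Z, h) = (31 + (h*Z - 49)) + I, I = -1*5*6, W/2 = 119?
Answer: √32023 ≈ 178.95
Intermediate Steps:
W = 238 (W = 2*119 = 238)
I = -30 (I = -5*6 = -30)
k(Z, h) = -48 + Z*h (k(Z, h) = (31 + (h*Z - 49)) - 30 = (31 + (Z*h - 49)) - 30 = (31 + (-49 + Z*h)) - 30 = (-18 + Z*h) - 30 = -48 + Z*h)
z(J, y) = 238 + J (z(J, y) = J + 238 = 238 + J)
√(45135 + (k(87, -152) + z(-78, -77))) = √(45135 + ((-48 + 87*(-152)) + (238 - 78))) = √(45135 + ((-48 - 13224) + 160)) = √(45135 + (-13272 + 160)) = √(45135 - 13112) = √32023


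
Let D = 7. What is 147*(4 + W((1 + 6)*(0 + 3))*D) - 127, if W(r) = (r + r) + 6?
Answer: 49853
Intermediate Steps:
W(r) = 6 + 2*r (W(r) = 2*r + 6 = 6 + 2*r)
147*(4 + W((1 + 6)*(0 + 3))*D) - 127 = 147*(4 + (6 + 2*((1 + 6)*(0 + 3)))*7) - 127 = 147*(4 + (6 + 2*(7*3))*7) - 127 = 147*(4 + (6 + 2*21)*7) - 127 = 147*(4 + (6 + 42)*7) - 127 = 147*(4 + 48*7) - 127 = 147*(4 + 336) - 127 = 147*340 - 127 = 49980 - 127 = 49853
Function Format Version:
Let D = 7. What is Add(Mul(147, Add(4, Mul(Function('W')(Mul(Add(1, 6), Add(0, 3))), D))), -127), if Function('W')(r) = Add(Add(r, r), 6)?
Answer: 49853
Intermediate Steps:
Function('W')(r) = Add(6, Mul(2, r)) (Function('W')(r) = Add(Mul(2, r), 6) = Add(6, Mul(2, r)))
Add(Mul(147, Add(4, Mul(Function('W')(Mul(Add(1, 6), Add(0, 3))), D))), -127) = Add(Mul(147, Add(4, Mul(Add(6, Mul(2, Mul(Add(1, 6), Add(0, 3)))), 7))), -127) = Add(Mul(147, Add(4, Mul(Add(6, Mul(2, Mul(7, 3))), 7))), -127) = Add(Mul(147, Add(4, Mul(Add(6, Mul(2, 21)), 7))), -127) = Add(Mul(147, Add(4, Mul(Add(6, 42), 7))), -127) = Add(Mul(147, Add(4, Mul(48, 7))), -127) = Add(Mul(147, Add(4, 336)), -127) = Add(Mul(147, 340), -127) = Add(49980, -127) = 49853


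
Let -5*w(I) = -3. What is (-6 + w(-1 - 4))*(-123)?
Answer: 3321/5 ≈ 664.20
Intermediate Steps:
w(I) = ⅗ (w(I) = -⅕*(-3) = ⅗)
(-6 + w(-1 - 4))*(-123) = (-6 + ⅗)*(-123) = -27/5*(-123) = 3321/5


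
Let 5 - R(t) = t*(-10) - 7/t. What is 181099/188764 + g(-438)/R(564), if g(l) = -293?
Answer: 545387013385/600984369268 ≈ 0.90749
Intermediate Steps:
R(t) = 5 + 7/t + 10*t (R(t) = 5 - (t*(-10) - 7/t) = 5 - (-10*t - 7/t) = 5 + (7/t + 10*t) = 5 + 7/t + 10*t)
181099/188764 + g(-438)/R(564) = 181099/188764 - 293/(5 + 7/564 + 10*564) = 181099*(1/188764) - 293/(5 + 7*(1/564) + 5640) = 181099/188764 - 293/(5 + 7/564 + 5640) = 181099/188764 - 293/3183787/564 = 181099/188764 - 293*564/3183787 = 181099/188764 - 165252/3183787 = 545387013385/600984369268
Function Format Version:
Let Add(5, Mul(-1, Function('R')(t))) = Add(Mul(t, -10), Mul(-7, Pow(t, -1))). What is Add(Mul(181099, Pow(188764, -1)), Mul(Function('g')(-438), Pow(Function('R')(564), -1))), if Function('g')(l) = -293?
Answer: Rational(545387013385, 600984369268) ≈ 0.90749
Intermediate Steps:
Function('R')(t) = Add(5, Mul(7, Pow(t, -1)), Mul(10, t)) (Function('R')(t) = Add(5, Mul(-1, Add(Mul(t, -10), Mul(-7, Pow(t, -1))))) = Add(5, Mul(-1, Add(Mul(-10, t), Mul(-7, Pow(t, -1))))) = Add(5, Add(Mul(7, Pow(t, -1)), Mul(10, t))) = Add(5, Mul(7, Pow(t, -1)), Mul(10, t)))
Add(Mul(181099, Pow(188764, -1)), Mul(Function('g')(-438), Pow(Function('R')(564), -1))) = Add(Mul(181099, Pow(188764, -1)), Mul(-293, Pow(Add(5, Mul(7, Pow(564, -1)), Mul(10, 564)), -1))) = Add(Mul(181099, Rational(1, 188764)), Mul(-293, Pow(Add(5, Mul(7, Rational(1, 564)), 5640), -1))) = Add(Rational(181099, 188764), Mul(-293, Pow(Add(5, Rational(7, 564), 5640), -1))) = Add(Rational(181099, 188764), Mul(-293, Pow(Rational(3183787, 564), -1))) = Add(Rational(181099, 188764), Mul(-293, Rational(564, 3183787))) = Add(Rational(181099, 188764), Rational(-165252, 3183787)) = Rational(545387013385, 600984369268)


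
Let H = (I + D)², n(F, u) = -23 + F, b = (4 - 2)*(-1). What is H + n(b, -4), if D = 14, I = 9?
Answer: 504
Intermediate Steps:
b = -2 (b = 2*(-1) = -2)
H = 529 (H = (9 + 14)² = 23² = 529)
H + n(b, -4) = 529 + (-23 - 2) = 529 - 25 = 504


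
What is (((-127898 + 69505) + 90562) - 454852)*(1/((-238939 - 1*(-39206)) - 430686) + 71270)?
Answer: -18991131182572107/630419 ≈ -3.0125e+10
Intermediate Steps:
(((-127898 + 69505) + 90562) - 454852)*(1/((-238939 - 1*(-39206)) - 430686) + 71270) = ((-58393 + 90562) - 454852)*(1/((-238939 + 39206) - 430686) + 71270) = (32169 - 454852)*(1/(-199733 - 430686) + 71270) = -422683*(1/(-630419) + 71270) = -422683*(-1/630419 + 71270) = -422683*44929962129/630419 = -18991131182572107/630419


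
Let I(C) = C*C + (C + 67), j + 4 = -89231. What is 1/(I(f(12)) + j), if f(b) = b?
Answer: -1/89012 ≈ -1.1234e-5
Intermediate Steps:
j = -89235 (j = -4 - 89231 = -89235)
I(C) = 67 + C + C² (I(C) = C² + (67 + C) = 67 + C + C²)
1/(I(f(12)) + j) = 1/((67 + 12 + 12²) - 89235) = 1/((67 + 12 + 144) - 89235) = 1/(223 - 89235) = 1/(-89012) = -1/89012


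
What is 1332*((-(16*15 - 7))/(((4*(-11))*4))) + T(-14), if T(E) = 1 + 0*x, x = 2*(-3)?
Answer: 77633/44 ≈ 1764.4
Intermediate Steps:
x = -6
T(E) = 1 (T(E) = 1 + 0*(-6) = 1 + 0 = 1)
1332*((-(16*15 - 7))/(((4*(-11))*4))) + T(-14) = 1332*((-(16*15 - 7))/(((4*(-11))*4))) + 1 = 1332*((-(240 - 7))/((-44*4))) + 1 = 1332*(-1*233/(-176)) + 1 = 1332*(-233*(-1/176)) + 1 = 1332*(233/176) + 1 = 77589/44 + 1 = 77633/44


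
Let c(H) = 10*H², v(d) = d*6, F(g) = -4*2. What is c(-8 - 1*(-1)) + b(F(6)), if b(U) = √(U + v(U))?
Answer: 490 + 2*I*√14 ≈ 490.0 + 7.4833*I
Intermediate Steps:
F(g) = -8
v(d) = 6*d
b(U) = √7*√U (b(U) = √(U + 6*U) = √(7*U) = √7*√U)
c(-8 - 1*(-1)) + b(F(6)) = 10*(-8 - 1*(-1))² + √7*√(-8) = 10*(-8 + 1)² + √7*(2*I*√2) = 10*(-7)² + 2*I*√14 = 10*49 + 2*I*√14 = 490 + 2*I*√14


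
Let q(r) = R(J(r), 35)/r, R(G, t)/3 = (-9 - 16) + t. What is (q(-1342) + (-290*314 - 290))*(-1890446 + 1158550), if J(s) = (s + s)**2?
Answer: 4078381673640/61 ≈ 6.6859e+10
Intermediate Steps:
J(s) = 4*s**2 (J(s) = (2*s)**2 = 4*s**2)
R(G, t) = -75 + 3*t (R(G, t) = 3*((-9 - 16) + t) = 3*(-25 + t) = -75 + 3*t)
q(r) = 30/r (q(r) = (-75 + 3*35)/r = (-75 + 105)/r = 30/r)
(q(-1342) + (-290*314 - 290))*(-1890446 + 1158550) = (30/(-1342) + (-290*314 - 290))*(-1890446 + 1158550) = (30*(-1/1342) + (-91060 - 290))*(-731896) = (-15/671 - 91350)*(-731896) = -61295865/671*(-731896) = 4078381673640/61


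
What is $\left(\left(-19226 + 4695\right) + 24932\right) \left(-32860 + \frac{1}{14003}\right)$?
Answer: $- \frac{4785901360179}{14003} \approx -3.4178 \cdot 10^{8}$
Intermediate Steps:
$\left(\left(-19226 + 4695\right) + 24932\right) \left(-32860 + \frac{1}{14003}\right) = \left(-14531 + 24932\right) \left(-32860 + \frac{1}{14003}\right) = 10401 \left(- \frac{460138579}{14003}\right) = - \frac{4785901360179}{14003}$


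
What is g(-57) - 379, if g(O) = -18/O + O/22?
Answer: -159373/418 ≈ -381.27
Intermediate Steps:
g(O) = -18/O + O/22 (g(O) = -18/O + O*(1/22) = -18/O + O/22)
g(-57) - 379 = (-18/(-57) + (1/22)*(-57)) - 379 = (-18*(-1/57) - 57/22) - 379 = (6/19 - 57/22) - 379 = -951/418 - 379 = -159373/418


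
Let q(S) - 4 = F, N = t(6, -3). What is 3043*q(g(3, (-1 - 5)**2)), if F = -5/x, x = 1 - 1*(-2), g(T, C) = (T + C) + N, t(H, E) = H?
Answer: 21301/3 ≈ 7100.3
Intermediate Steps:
N = 6
g(T, C) = 6 + C + T (g(T, C) = (T + C) + 6 = (C + T) + 6 = 6 + C + T)
x = 3 (x = 1 + 2 = 3)
F = -5/3 ≈ -1.6667
q(S) = 7/3 (q(S) = 4 - 5/3 = 7/3)
3043*q(g(3, (-1 - 5)**2)) = 3043*(7/3) = 21301/3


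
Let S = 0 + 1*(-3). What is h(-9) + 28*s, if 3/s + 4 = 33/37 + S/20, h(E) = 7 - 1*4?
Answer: -54927/2411 ≈ -22.782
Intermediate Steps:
h(E) = 3 (h(E) = 7 - 4 = 3)
S = -3 (S = 0 - 3 = -3)
s = -2220/2411 (s = 3/(-4 + (33/37 - 3/20)) = 3/(-4 + 549/740) = 3/(-2411/740) = 3*(-740/2411) = -2220/2411 ≈ -0.92078)
h(-9) + 28*s = 3 + 28*(-2220/2411) = 3 - 62160/2411 = -54927/2411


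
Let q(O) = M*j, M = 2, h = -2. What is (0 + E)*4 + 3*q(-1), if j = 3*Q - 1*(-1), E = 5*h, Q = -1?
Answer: -52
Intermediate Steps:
E = -10 (E = 5*(-2) = -10)
j = -2 (j = 3*(-1) - 1*(-1) = -3 + 1 = -2)
q(O) = -4 (q(O) = 2*(-2) = -4)
(0 + E)*4 + 3*q(-1) = (0 - 10)*4 + 3*(-4) = -10*4 - 12 = -40 - 12 = -52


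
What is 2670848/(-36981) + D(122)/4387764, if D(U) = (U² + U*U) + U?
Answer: -1952990890297/27043983414 ≈ -72.215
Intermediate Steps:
D(U) = U + 2*U² (D(U) = (U² + U²) + U = 2*U² + U = U + 2*U²)
2670848/(-36981) + D(122)/4387764 = 2670848/(-36981) + (122*(1 + 2*122))/4387764 = 2670848*(-1/36981) + (122*(1 + 244))*(1/4387764) = -2670848/36981 + (122*245)*(1/4387764) = -2670848/36981 + 29890*(1/4387764) = -2670848/36981 + 14945/2193882 = -1952990890297/27043983414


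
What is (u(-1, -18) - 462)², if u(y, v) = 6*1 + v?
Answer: 224676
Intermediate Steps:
u(y, v) = 6 + v
(u(-1, -18) - 462)² = ((6 - 18) - 462)² = (-12 - 462)² = (-474)² = 224676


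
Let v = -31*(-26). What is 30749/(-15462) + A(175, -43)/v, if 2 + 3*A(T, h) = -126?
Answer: -12721703/6231186 ≈ -2.0416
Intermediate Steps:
A(T, h) = -128/3 (A(T, h) = -2/3 + (1/3)*(-126) = -2/3 - 42 = -128/3)
v = 806
30749/(-15462) + A(175, -43)/v = 30749/(-15462) - 128/3/806 = 30749*(-1/15462) - 128/3*1/806 = -30749/15462 - 64/1209 = -12721703/6231186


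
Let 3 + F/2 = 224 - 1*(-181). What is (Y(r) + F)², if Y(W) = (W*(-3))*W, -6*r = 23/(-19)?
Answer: 12127102795201/18766224 ≈ 6.4622e+5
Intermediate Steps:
r = 23/114 (r = -23/(6*(-19)) = -23*(-1)/(6*19) = -⅙*(-23/19) = 23/114 ≈ 0.20175)
Y(W) = -3*W² (Y(W) = (-3*W)*W = -3*W²)
F = 804 (F = -6 + 2*(224 - 1*(-181)) = -6 + 2*(224 + 181) = -6 + 2*405 = -6 + 810 = 804)
(Y(r) + F)² = (-3*(23/114)² + 804)² = (-3*529/12996 + 804)² = (-529/4332 + 804)² = (3482399/4332)² = 12127102795201/18766224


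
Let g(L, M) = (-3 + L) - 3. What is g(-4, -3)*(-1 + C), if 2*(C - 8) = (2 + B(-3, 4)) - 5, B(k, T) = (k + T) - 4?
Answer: -40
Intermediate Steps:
B(k, T) = -4 + T + k (B(k, T) = (T + k) - 4 = -4 + T + k)
g(L, M) = -6 + L
C = 5 (C = 8 + ((2 + (-4 + 4 - 3)) - 5)/2 = 8 + ((2 - 3) - 5)/2 = 8 + (-1 - 5)/2 = 8 + (1/2)*(-6) = 8 - 3 = 5)
g(-4, -3)*(-1 + C) = (-6 - 4)*(-1 + 5) = -10*4 = -40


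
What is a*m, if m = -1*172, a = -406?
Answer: 69832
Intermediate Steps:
m = -172
a*m = -406*(-172) = 69832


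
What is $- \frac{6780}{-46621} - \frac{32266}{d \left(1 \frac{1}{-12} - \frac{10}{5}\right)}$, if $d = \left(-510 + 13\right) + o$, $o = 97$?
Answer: $- \frac{2247934779}{58276250} \approx -38.574$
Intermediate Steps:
$d = -400$ ($d = \left(-510 + 13\right) + 97 = -497 + 97 = -400$)
$- \frac{6780}{-46621} - \frac{32266}{d \left(1 \frac{1}{-12} - \frac{10}{5}\right)} = - \frac{6780}{-46621} - \frac{32266}{\left(-400\right) \left(1 \frac{1}{-12} - \frac{10}{5}\right)} = \left(-6780\right) \left(- \frac{1}{46621}\right) - \frac{32266}{\left(-400\right) \left(1 \left(- \frac{1}{12}\right) - 2\right)} = \frac{6780}{46621} - \frac{32266}{\left(-400\right) \left(- \frac{1}{12} - 2\right)} = \frac{6780}{46621} - \frac{32266}{\left(-400\right) \left(- \frac{25}{12}\right)} = \frac{6780}{46621} - \frac{32266}{\frac{2500}{3}} = \frac{6780}{46621} - \frac{48399}{1250} = - \frac{2247934779}{58276250}$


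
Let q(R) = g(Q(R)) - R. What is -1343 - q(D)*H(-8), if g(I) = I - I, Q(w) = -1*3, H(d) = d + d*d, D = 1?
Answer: -1287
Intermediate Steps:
H(d) = d + d²
Q(w) = -3
g(I) = 0
q(R) = -R (q(R) = 0 - R = -R)
-1343 - q(D)*H(-8) = -1343 - (-1*1)*(-8*(1 - 8)) = -1343 - (-1)*(-8*(-7)) = -1343 - (-1)*56 = -1343 - 1*(-56) = -1343 + 56 = -1287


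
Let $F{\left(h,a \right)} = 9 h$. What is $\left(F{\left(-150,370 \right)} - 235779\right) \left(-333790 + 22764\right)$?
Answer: $73753284354$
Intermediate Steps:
$\left(F{\left(-150,370 \right)} - 235779\right) \left(-333790 + 22764\right) = \left(9 \left(-150\right) - 235779\right) \left(-333790 + 22764\right) = \left(-1350 - 235779\right) \left(-311026\right) = \left(-237129\right) \left(-311026\right) = 73753284354$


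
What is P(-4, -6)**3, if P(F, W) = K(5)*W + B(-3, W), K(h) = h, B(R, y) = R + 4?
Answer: -24389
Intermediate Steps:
B(R, y) = 4 + R
P(F, W) = 1 + 5*W (P(F, W) = 5*W + (4 - 3) = 5*W + 1 = 1 + 5*W)
P(-4, -6)**3 = (1 + 5*(-6))**3 = (1 - 30)**3 = (-29)**3 = -24389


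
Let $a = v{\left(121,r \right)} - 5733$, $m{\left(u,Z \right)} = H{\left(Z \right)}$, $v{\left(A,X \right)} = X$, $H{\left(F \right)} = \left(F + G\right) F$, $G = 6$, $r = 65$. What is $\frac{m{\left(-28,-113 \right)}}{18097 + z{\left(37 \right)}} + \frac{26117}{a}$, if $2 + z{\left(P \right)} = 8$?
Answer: $- \frac{31097251}{7892908} \approx -3.9399$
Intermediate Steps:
$z{\left(P \right)} = 6$ ($z{\left(P \right)} = -2 + 8 = 6$)
$H{\left(F \right)} = F \left(6 + F\right)$ ($H{\left(F \right)} = \left(F + 6\right) F = \left(6 + F\right) F = F \left(6 + F\right)$)
$m{\left(u,Z \right)} = Z \left(6 + Z\right)$
$a = -5668$ ($a = 65 - 5733 = -5668$)
$\frac{m{\left(-28,-113 \right)}}{18097 + z{\left(37 \right)}} + \frac{26117}{a} = \frac{\left(-113\right) \left(6 - 113\right)}{18097 + 6} + \frac{26117}{-5668} = \frac{\left(-113\right) \left(-107\right)}{18103} + 26117 \left(- \frac{1}{5668}\right) = 12091 \cdot \frac{1}{18103} - \frac{2009}{436} = \frac{12091}{18103} - \frac{2009}{436} = - \frac{31097251}{7892908}$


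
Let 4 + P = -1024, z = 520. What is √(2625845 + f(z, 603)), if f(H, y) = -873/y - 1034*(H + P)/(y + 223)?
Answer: √2011053943131366/27671 ≈ 1620.6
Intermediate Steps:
P = -1028 (P = -4 - 1024 = -1028)
f(H, y) = -873/y - 1034*(-1028 + H)/(223 + y) (f(H, y) = -873/y - 1034*(H - 1028)/(y + 223) = -873/y - 1034*(-1028 + H)/(223 + y))
√(2625845 + f(z, 603)) = √(2625845 + (-194679 + 1062079*603 - 1034*520*603)/(603*(223 + 603))) = √(2625845 + (1/603)*(-194679 + 640433637 - 324221040)/826) = √(2625845 + (1/603)*(1/826)*316017918) = √(2625845 + 17556551/27671) = √(72677313546/27671) = √2011053943131366/27671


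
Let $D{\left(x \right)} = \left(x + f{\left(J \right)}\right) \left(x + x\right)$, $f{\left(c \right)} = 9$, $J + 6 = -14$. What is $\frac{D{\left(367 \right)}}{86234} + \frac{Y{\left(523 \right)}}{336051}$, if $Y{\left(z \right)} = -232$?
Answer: $\frac{46362346448}{14489510967} \approx 3.1997$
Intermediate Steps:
$J = -20$ ($J = -6 - 14 = -20$)
$D{\left(x \right)} = 2 x \left(9 + x\right)$ ($D{\left(x \right)} = \left(x + 9\right) \left(x + x\right) = \left(9 + x\right) 2 x = 2 x \left(9 + x\right)$)
$\frac{D{\left(367 \right)}}{86234} + \frac{Y{\left(523 \right)}}{336051} = \frac{2 \cdot 367 \left(9 + 367\right)}{86234} - \frac{232}{336051} = 2 \cdot 367 \cdot 376 \cdot \frac{1}{86234} - \frac{232}{336051} = 275984 \cdot \frac{1}{86234} - \frac{232}{336051} = \frac{137992}{43117} - \frac{232}{336051} = \frac{46362346448}{14489510967}$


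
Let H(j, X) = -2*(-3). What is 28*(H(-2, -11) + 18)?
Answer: 672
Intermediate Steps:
H(j, X) = 6
28*(H(-2, -11) + 18) = 28*(6 + 18) = 28*24 = 672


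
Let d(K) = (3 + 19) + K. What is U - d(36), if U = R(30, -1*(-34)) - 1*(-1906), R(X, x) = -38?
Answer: 1810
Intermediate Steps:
d(K) = 22 + K
U = 1868 (U = -38 - 1*(-1906) = -38 + 1906 = 1868)
U - d(36) = 1868 - (22 + 36) = 1868 - 1*58 = 1868 - 58 = 1810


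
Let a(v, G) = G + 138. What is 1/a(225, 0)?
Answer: 1/138 ≈ 0.0072464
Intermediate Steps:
a(v, G) = 138 + G
1/a(225, 0) = 1/(138 + 0) = 1/138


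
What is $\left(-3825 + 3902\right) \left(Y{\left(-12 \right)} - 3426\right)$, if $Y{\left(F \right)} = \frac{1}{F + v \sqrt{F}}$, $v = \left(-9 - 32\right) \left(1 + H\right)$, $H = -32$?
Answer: $- \frac{60879961769}{230779} - \frac{13981 i \sqrt{3}}{1384674} \approx -2.638 \cdot 10^{5} - 0.017488 i$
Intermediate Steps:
$v = 1271$ ($v = \left(-9 - 32\right) \left(1 - 32\right) = \left(-41\right) \left(-31\right) = 1271$)
$Y{\left(F \right)} = \frac{1}{F + 1271 \sqrt{F}}$
$\left(-3825 + 3902\right) \left(Y{\left(-12 \right)} - 3426\right) = \left(-3825 + 3902\right) \left(\frac{1}{-12 + 1271 \sqrt{-12}} - 3426\right) = 77 \left(\frac{1}{-12 + 1271 \cdot 2 i \sqrt{3}} - 3426\right) = 77 \left(\frac{1}{-12 + 2542 i \sqrt{3}} - 3426\right) = 77 \left(-3426 + \frac{1}{-12 + 2542 i \sqrt{3}}\right) = -263802 + \frac{77}{-12 + 2542 i \sqrt{3}}$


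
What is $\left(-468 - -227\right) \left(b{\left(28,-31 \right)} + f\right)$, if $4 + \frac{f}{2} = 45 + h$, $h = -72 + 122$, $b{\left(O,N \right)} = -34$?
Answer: $-35668$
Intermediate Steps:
$h = 50$
$f = 182$ ($f = -8 + 2 \left(45 + 50\right) = -8 + 2 \cdot 95 = -8 + 190 = 182$)
$\left(-468 - -227\right) \left(b{\left(28,-31 \right)} + f\right) = \left(-468 - -227\right) \left(-34 + 182\right) = \left(-468 + 227\right) 148 = \left(-241\right) 148 = -35668$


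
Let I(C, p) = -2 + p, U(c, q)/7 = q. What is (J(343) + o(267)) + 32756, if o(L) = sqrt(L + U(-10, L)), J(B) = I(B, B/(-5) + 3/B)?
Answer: 56055476/1715 + 2*sqrt(534) ≈ 32732.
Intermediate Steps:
U(c, q) = 7*q
J(B) = -2 + 3/B - B/5 (J(B) = -2 + (B/(-5) + 3/B) = -2 + (B*(-1/5) + 3/B) = -2 + (-B/5 + 3/B) = -2 + (3/B - B/5) = -2 + 3/B - B/5)
o(L) = 2*sqrt(2)*sqrt(L) (o(L) = sqrt(L + 7*L) = sqrt(8*L) = 2*sqrt(2)*sqrt(L))
(J(343) + o(267)) + 32756 = ((-2 + 3/343 - 1/5*343) + 2*sqrt(2)*sqrt(267)) + 32756 = ((-2 + 3*(1/343) - 343/5) + 2*sqrt(534)) + 32756 = ((-2 + 3/343 - 343/5) + 2*sqrt(534)) + 32756 = (-121064/1715 + 2*sqrt(534)) + 32756 = 56055476/1715 + 2*sqrt(534)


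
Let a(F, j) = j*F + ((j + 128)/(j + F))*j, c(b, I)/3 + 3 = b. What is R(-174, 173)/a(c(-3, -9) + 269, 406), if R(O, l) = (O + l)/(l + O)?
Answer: 219/22389682 ≈ 9.7813e-6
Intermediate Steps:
c(b, I) = -9 + 3*b
R(O, l) = 1 (R(O, l) = (O + l)/(O + l) = 1)
a(F, j) = F*j + j*(128 + j)/(F + j) (a(F, j) = F*j + ((128 + j)/(F + j))*j = F*j + j*(128 + j)/(F + j))
R(-174, 173)/a(c(-3, -9) + 269, 406) = 1/(406*(128 + 406 + ((-9 + 3*(-3)) + 269)² + ((-9 + 3*(-3)) + 269)*406)/(((-9 + 3*(-3)) + 269) + 406)) = 1/(406*(128 + 406 + ((-9 - 9) + 269)² + ((-9 - 9) + 269)*406)/(((-9 - 9) + 269) + 406)) = 1/(406*(128 + 406 + (-18 + 269)² + (-18 + 269)*406)/((-18 + 269) + 406)) = 1/(406*(128 + 406 + 251² + 251*406)/(251 + 406)) = 1/(406*(128 + 406 + 63001 + 101906)/657) = 1/(406*(1/657)*165441) = 1/(22389682/219) = 1*(219/22389682) = 219/22389682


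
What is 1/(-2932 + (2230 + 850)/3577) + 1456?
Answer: 2180813761/1497812 ≈ 1456.0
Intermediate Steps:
1/(-2932 + (2230 + 850)/3577) + 1456 = 1/(-2932 + 3080*(1/3577)) + 1456 = 1/(-2932 + 440/511) + 1456 = 1/(-1497812/511) + 1456 = -511/1497812 + 1456 = 2180813761/1497812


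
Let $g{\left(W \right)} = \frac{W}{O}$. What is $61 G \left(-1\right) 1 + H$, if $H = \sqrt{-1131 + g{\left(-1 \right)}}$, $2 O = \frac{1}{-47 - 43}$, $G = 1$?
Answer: $-61 + i \sqrt{951} \approx -61.0 + 30.838 i$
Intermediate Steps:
$O = - \frac{1}{180}$ ($O = \frac{1}{2 \left(-47 - 43\right)} = \frac{1}{2 \left(-90\right)} = \frac{1}{2} \left(- \frac{1}{90}\right) = - \frac{1}{180} \approx -0.0055556$)
$g{\left(W \right)} = - 180 W$ ($g{\left(W \right)} = \frac{W}{- \frac{1}{180}} = W \left(-180\right) = - 180 W$)
$H = i \sqrt{951}$ ($H = \sqrt{-1131 - -180} = \sqrt{-1131 + 180} = \sqrt{-951} = i \sqrt{951} \approx 30.838 i$)
$61 G \left(-1\right) 1 + H = 61 \cdot 1 \left(-1\right) 1 + i \sqrt{951} = 61 \left(\left(-1\right) 1\right) + i \sqrt{951} = 61 \left(-1\right) + i \sqrt{951} = -61 + i \sqrt{951}$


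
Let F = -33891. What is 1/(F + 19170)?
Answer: -1/14721 ≈ -6.7930e-5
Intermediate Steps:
1/(F + 19170) = 1/(-33891 + 19170) = 1/(-14721) = -1/14721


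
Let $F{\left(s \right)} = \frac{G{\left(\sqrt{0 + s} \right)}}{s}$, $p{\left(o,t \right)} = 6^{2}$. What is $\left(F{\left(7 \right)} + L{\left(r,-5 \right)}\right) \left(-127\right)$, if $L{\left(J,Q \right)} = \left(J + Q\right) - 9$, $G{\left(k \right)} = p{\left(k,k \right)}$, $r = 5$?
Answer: $\frac{3429}{7} \approx 489.86$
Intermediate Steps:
$p{\left(o,t \right)} = 36$
$G{\left(k \right)} = 36$
$F{\left(s \right)} = \frac{36}{s}$
$L{\left(J,Q \right)} = -9 + J + Q$
$\left(F{\left(7 \right)} + L{\left(r,-5 \right)}\right) \left(-127\right) = \left(\frac{36}{7} - 9\right) \left(-127\right) = \left(- \frac{27}{7}\right) \left(-127\right) = \frac{3429}{7}$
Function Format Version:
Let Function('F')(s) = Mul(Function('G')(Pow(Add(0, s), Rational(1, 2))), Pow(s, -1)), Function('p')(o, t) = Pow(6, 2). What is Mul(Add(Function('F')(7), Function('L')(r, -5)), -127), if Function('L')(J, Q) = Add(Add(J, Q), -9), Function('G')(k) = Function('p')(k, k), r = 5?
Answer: Rational(3429, 7) ≈ 489.86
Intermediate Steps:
Function('p')(o, t) = 36
Function('G')(k) = 36
Function('F')(s) = Mul(36, Pow(s, -1))
Function('L')(J, Q) = Add(-9, J, Q)
Mul(Add(Function('F')(7), Function('L')(r, -5)), -127) = Mul(Add(Mul(36, Pow(7, -1)), Add(-9, 5, -5)), -127) = Mul(Add(Mul(36, Rational(1, 7)), -9), -127) = Mul(Add(Rational(36, 7), -9), -127) = Mul(Rational(-27, 7), -127) = Rational(3429, 7)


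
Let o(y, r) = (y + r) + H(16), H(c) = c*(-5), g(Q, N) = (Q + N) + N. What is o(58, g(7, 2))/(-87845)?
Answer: 11/87845 ≈ 0.00012522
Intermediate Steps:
g(Q, N) = Q + 2*N (g(Q, N) = (N + Q) + N = Q + 2*N)
H(c) = -5*c
o(y, r) = -80 + r + y (o(y, r) = (y + r) - 5*16 = (r + y) - 80 = -80 + r + y)
o(58, g(7, 2))/(-87845) = (-80 + (7 + 2*2) + 58)/(-87845) = (-80 + (7 + 4) + 58)*(-1/87845) = (-80 + 11 + 58)*(-1/87845) = -11*(-1/87845) = 11/87845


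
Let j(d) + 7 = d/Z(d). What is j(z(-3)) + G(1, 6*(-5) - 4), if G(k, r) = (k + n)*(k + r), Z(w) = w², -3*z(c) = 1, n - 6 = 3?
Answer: -340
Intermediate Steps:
n = 9 (n = 6 + 3 = 9)
z(c) = -⅓ (z(c) = -⅓*1 = -⅓)
j(d) = -7 + 1/d (j(d) = -7 + d/(d²) = -7 + d/d² = -7 + 1/d)
G(k, r) = (9 + k)*(k + r) (G(k, r) = (k + 9)*(k + r) = (9 + k)*(k + r))
j(z(-3)) + G(1, 6*(-5) - 4) = (-7 + 1/(-⅓)) + (1² + 9*1 + 9*(6*(-5) - 4) + 1*(6*(-5) - 4)) = (-7 - 3) + (1 + 9 + 9*(-30 - 4) + 1*(-30 - 4)) = -10 + (1 + 9 + 9*(-34) + 1*(-34)) = -10 + (1 + 9 - 306 - 34) = -10 - 330 = -340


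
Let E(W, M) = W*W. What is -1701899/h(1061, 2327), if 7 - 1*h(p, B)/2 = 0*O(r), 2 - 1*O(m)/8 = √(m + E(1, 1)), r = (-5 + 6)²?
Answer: -1701899/14 ≈ -1.2156e+5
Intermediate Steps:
E(W, M) = W²
r = 1 (r = 1² = 1)
O(m) = 16 - 8*√(1 + m) (O(m) = 16 - 8*√(m + 1²) = 16 - 8*√(m + 1) = 16 - 8*√(1 + m))
h(p, B) = 14 (h(p, B) = 14 - 0*(16 - 8*√(1 + 1)) = 14 - 0*(16 - 8*√2) = 14 - 2*0 = 14 + 0 = 14)
-1701899/h(1061, 2327) = -1701899/14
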